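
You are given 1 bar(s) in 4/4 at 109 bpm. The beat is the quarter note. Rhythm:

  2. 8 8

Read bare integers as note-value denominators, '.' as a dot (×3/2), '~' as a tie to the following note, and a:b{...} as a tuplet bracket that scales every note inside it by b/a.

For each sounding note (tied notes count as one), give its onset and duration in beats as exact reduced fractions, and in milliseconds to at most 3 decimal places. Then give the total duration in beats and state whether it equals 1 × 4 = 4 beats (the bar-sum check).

1) 0.0ms=0b +1651.376ms=3b
2) 1651.376ms=3b +275.229ms=1/2b
3) 1926.606ms=7/2b +275.229ms=1/2b
Σ=4b of 4 (109bpm 4/4) — PASS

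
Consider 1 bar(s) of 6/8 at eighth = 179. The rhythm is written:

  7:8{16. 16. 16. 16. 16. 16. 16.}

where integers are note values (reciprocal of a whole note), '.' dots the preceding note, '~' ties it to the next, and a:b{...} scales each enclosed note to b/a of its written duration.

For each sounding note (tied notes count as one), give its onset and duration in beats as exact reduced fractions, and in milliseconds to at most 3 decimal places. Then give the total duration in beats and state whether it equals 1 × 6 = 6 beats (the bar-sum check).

1) 0.0ms=0b +287.31ms=6/7b
2) 287.31ms=6/7b +287.31ms=6/7b
3) 574.621ms=12/7b +287.31ms=6/7b
4) 861.931ms=18/7b +287.31ms=6/7b
5) 1149.242ms=24/7b +287.31ms=6/7b
6) 1436.552ms=30/7b +287.31ms=6/7b
7) 1723.863ms=36/7b +287.31ms=6/7b
Σ=6b of 6 (179bpm 6/8) — PASS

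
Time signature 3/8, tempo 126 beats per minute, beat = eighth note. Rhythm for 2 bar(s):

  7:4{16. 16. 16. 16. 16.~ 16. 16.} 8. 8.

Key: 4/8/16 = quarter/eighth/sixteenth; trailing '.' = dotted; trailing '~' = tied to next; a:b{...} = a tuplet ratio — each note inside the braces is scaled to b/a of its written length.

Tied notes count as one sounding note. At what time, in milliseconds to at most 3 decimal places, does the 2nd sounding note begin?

1. 0.0ms @ 0 + 204.082ms (3/7)
2. 204.082ms @ 3/7 + 204.082ms (3/7)
3. 408.163ms @ 6/7 + 204.082ms (3/7)
4. 612.245ms @ 9/7 + 204.082ms (3/7)
5. 816.327ms @ 12/7 + 408.163ms (6/7)
6. 1224.49ms @ 18/7 + 204.082ms (3/7)
7. 1428.571ms @ 3 + 714.286ms (3/2)
8. 2142.857ms @ 9/2 + 714.286ms (3/2)

note 2 onset = 3/7b = 204.082ms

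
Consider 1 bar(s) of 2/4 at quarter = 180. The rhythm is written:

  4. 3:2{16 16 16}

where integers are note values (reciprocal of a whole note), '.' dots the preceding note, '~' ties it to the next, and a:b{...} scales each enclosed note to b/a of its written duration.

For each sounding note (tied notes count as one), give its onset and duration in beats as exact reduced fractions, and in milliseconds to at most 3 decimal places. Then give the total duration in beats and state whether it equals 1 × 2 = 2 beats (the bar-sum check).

1) 0.0ms=0b +500.0ms=3/2b
2) 500.0ms=3/2b +55.556ms=1/6b
3) 555.556ms=5/3b +55.556ms=1/6b
4) 611.111ms=11/6b +55.556ms=1/6b
Σ=2b of 2 (180bpm 2/4) — PASS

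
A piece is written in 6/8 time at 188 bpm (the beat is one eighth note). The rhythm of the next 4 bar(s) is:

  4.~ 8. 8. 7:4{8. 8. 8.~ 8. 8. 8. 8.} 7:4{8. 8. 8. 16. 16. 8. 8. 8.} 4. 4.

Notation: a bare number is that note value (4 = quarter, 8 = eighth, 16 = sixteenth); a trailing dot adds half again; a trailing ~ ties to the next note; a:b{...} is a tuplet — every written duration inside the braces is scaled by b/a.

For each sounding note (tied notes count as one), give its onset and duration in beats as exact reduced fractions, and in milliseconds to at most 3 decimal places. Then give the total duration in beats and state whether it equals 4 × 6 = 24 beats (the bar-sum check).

1) 0.0ms=0b +1436.17ms=9/2b
2) 1436.17ms=9/2b +478.723ms=3/2b
3) 1914.894ms=6b +273.556ms=6/7b
4) 2188.45ms=48/7b +273.556ms=6/7b
5) 2462.006ms=54/7b +547.112ms=12/7b
6) 3009.119ms=66/7b +273.556ms=6/7b
7) 3282.675ms=72/7b +273.556ms=6/7b
8) 3556.231ms=78/7b +273.556ms=6/7b
9) 3829.787ms=12b +273.556ms=6/7b
10) 4103.343ms=90/7b +273.556ms=6/7b
11) 4376.9ms=96/7b +273.556ms=6/7b
12) 4650.456ms=102/7b +136.778ms=3/7b
13) 4787.234ms=15b +136.778ms=3/7b
14) 4924.012ms=108/7b +273.556ms=6/7b
15) 5197.568ms=114/7b +273.556ms=6/7b
16) 5471.125ms=120/7b +273.556ms=6/7b
17) 5744.681ms=18b +957.447ms=3b
18) 6702.128ms=21b +957.447ms=3b
Σ=24b of 24 (188bpm 6/8) — PASS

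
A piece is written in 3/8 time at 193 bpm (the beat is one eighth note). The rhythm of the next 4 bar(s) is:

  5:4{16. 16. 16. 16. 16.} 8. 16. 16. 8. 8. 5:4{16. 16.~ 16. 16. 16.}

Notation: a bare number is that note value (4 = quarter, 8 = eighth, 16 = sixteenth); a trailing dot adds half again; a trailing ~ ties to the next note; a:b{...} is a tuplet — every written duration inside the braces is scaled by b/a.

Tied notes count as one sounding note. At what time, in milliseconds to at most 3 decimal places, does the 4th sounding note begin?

1. 0.0ms @ 0 + 186.528ms (3/5)
2. 186.528ms @ 3/5 + 186.528ms (3/5)
3. 373.057ms @ 6/5 + 186.528ms (3/5)
4. 559.585ms @ 9/5 + 186.528ms (3/5)
5. 746.114ms @ 12/5 + 186.528ms (3/5)
6. 932.642ms @ 3 + 466.321ms (3/2)
7. 1398.964ms @ 9/2 + 233.161ms (3/4)
8. 1632.124ms @ 21/4 + 233.161ms (3/4)
9. 1865.285ms @ 6 + 466.321ms (3/2)
10. 2331.606ms @ 15/2 + 466.321ms (3/2)
11. 2797.927ms @ 9 + 186.528ms (3/5)
12. 2984.456ms @ 48/5 + 373.057ms (6/5)
13. 3357.513ms @ 54/5 + 186.528ms (3/5)
14. 3544.041ms @ 57/5 + 186.528ms (3/5)

note 4 onset = 9/5b = 559.585ms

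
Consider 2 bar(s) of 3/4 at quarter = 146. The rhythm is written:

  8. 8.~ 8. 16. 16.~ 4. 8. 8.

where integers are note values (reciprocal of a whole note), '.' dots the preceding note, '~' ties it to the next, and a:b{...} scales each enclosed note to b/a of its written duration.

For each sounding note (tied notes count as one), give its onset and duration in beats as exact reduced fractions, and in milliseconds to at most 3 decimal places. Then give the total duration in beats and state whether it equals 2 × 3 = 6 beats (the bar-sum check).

1) 0.0ms=0b +308.219ms=3/4b
2) 308.219ms=3/4b +616.438ms=3/2b
3) 924.658ms=9/4b +154.11ms=3/8b
4) 1078.767ms=21/8b +770.548ms=15/8b
5) 1849.315ms=9/2b +308.219ms=3/4b
6) 2157.534ms=21/4b +308.219ms=3/4b
Σ=6b of 6 (146bpm 3/4) — PASS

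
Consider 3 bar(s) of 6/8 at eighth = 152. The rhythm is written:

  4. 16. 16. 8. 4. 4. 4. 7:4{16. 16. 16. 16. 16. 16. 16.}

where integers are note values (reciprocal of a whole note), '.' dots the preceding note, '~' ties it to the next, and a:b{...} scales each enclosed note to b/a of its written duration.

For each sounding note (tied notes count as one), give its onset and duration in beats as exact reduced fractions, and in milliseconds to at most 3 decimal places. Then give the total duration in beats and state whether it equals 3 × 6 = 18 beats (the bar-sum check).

1) 0.0ms=0b +1184.211ms=3b
2) 1184.211ms=3b +296.053ms=3/4b
3) 1480.263ms=15/4b +296.053ms=3/4b
4) 1776.316ms=9/2b +592.105ms=3/2b
5) 2368.421ms=6b +1184.211ms=3b
6) 3552.632ms=9b +1184.211ms=3b
7) 4736.842ms=12b +1184.211ms=3b
8) 5921.053ms=15b +169.173ms=3/7b
9) 6090.226ms=108/7b +169.173ms=3/7b
10) 6259.398ms=111/7b +169.173ms=3/7b
11) 6428.571ms=114/7b +169.173ms=3/7b
12) 6597.744ms=117/7b +169.173ms=3/7b
13) 6766.917ms=120/7b +169.173ms=3/7b
14) 6936.09ms=123/7b +169.173ms=3/7b
Σ=18b of 18 (152bpm 6/8) — PASS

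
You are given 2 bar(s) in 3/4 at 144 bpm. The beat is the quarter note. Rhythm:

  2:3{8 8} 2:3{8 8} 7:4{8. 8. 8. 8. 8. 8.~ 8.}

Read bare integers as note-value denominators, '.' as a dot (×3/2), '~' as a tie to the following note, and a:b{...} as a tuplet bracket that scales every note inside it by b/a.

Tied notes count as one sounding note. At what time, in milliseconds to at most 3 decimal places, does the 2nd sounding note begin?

note 2 onset = 3/4b = 312.5ms

1. 0.0ms @ 0 + 312.5ms (3/4)
2. 312.5ms @ 3/4 + 312.5ms (3/4)
3. 625.0ms @ 3/2 + 312.5ms (3/4)
4. 937.5ms @ 9/4 + 312.5ms (3/4)
5. 1250.0ms @ 3 + 178.571ms (3/7)
6. 1428.571ms @ 24/7 + 178.571ms (3/7)
7. 1607.143ms @ 27/7 + 178.571ms (3/7)
8. 1785.714ms @ 30/7 + 178.571ms (3/7)
9. 1964.286ms @ 33/7 + 178.571ms (3/7)
10. 2142.857ms @ 36/7 + 357.143ms (6/7)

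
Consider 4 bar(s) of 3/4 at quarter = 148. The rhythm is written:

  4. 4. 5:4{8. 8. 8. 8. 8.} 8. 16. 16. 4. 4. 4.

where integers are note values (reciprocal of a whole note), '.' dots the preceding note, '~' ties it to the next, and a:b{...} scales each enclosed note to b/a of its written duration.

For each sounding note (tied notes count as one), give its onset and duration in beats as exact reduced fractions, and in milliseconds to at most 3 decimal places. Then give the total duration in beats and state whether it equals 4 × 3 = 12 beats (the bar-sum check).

1) 0.0ms=0b +608.108ms=3/2b
2) 608.108ms=3/2b +608.108ms=3/2b
3) 1216.216ms=3b +243.243ms=3/5b
4) 1459.459ms=18/5b +243.243ms=3/5b
5) 1702.703ms=21/5b +243.243ms=3/5b
6) 1945.946ms=24/5b +243.243ms=3/5b
7) 2189.189ms=27/5b +243.243ms=3/5b
8) 2432.432ms=6b +304.054ms=3/4b
9) 2736.486ms=27/4b +152.027ms=3/8b
10) 2888.514ms=57/8b +152.027ms=3/8b
11) 3040.541ms=15/2b +608.108ms=3/2b
12) 3648.649ms=9b +608.108ms=3/2b
13) 4256.757ms=21/2b +608.108ms=3/2b
Σ=12b of 12 (148bpm 3/4) — PASS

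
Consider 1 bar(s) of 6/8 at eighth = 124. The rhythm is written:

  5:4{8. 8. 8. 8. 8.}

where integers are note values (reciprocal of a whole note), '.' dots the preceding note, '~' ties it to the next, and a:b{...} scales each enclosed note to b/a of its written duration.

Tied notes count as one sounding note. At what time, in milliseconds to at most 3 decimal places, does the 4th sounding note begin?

1. 0.0ms @ 0 + 580.645ms (6/5)
2. 580.645ms @ 6/5 + 580.645ms (6/5)
3. 1161.29ms @ 12/5 + 580.645ms (6/5)
4. 1741.935ms @ 18/5 + 580.645ms (6/5)
5. 2322.581ms @ 24/5 + 580.645ms (6/5)

note 4 onset = 18/5b = 1741.935ms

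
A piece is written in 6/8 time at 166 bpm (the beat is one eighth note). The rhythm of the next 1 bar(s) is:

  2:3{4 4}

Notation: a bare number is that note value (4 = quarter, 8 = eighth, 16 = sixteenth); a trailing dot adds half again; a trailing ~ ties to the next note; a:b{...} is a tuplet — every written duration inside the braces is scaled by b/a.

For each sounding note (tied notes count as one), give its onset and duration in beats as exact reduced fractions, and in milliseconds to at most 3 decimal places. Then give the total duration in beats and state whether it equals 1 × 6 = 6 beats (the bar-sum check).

1) 0.0ms=0b +1084.337ms=3b
2) 1084.337ms=3b +1084.337ms=3b
Σ=6b of 6 (166bpm 6/8) — PASS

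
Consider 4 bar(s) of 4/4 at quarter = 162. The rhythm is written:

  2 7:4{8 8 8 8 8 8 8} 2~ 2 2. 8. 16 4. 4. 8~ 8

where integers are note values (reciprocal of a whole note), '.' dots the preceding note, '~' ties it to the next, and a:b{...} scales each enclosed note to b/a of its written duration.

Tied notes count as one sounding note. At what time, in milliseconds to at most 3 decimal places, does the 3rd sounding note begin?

note 3 onset = 16/7b = 846.561ms

1. 0.0ms @ 0 + 740.741ms (2)
2. 740.741ms @ 2 + 105.82ms (2/7)
3. 846.561ms @ 16/7 + 105.82ms (2/7)
4. 952.381ms @ 18/7 + 105.82ms (2/7)
5. 1058.201ms @ 20/7 + 105.82ms (2/7)
6. 1164.021ms @ 22/7 + 105.82ms (2/7)
7. 1269.841ms @ 24/7 + 105.82ms (2/7)
8. 1375.661ms @ 26/7 + 105.82ms (2/7)
9. 1481.481ms @ 4 + 1481.481ms (4)
10. 2962.963ms @ 8 + 1111.111ms (3)
11. 4074.074ms @ 11 + 277.778ms (3/4)
12. 4351.852ms @ 47/4 + 92.593ms (1/4)
13. 4444.444ms @ 12 + 555.556ms (3/2)
14. 5000.0ms @ 27/2 + 555.556ms (3/2)
15. 5555.556ms @ 15 + 370.37ms (1)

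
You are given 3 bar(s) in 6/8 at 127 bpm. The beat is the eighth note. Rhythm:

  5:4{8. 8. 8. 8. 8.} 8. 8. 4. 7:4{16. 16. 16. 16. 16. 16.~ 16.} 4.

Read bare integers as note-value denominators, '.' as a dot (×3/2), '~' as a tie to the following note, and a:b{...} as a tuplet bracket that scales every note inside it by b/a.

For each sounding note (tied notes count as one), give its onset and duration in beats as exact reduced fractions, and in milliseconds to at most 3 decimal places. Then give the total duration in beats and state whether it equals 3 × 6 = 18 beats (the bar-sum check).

1) 0.0ms=0b +566.929ms=6/5b
2) 566.929ms=6/5b +566.929ms=6/5b
3) 1133.858ms=12/5b +566.929ms=6/5b
4) 1700.787ms=18/5b +566.929ms=6/5b
5) 2267.717ms=24/5b +566.929ms=6/5b
6) 2834.646ms=6b +708.661ms=3/2b
7) 3543.307ms=15/2b +708.661ms=3/2b
8) 4251.969ms=9b +1417.323ms=3b
9) 5669.291ms=12b +202.475ms=3/7b
10) 5871.766ms=87/7b +202.475ms=3/7b
11) 6074.241ms=90/7b +202.475ms=3/7b
12) 6276.715ms=93/7b +202.475ms=3/7b
13) 6479.19ms=96/7b +202.475ms=3/7b
14) 6681.665ms=99/7b +404.949ms=6/7b
15) 7086.614ms=15b +1417.323ms=3b
Σ=18b of 18 (127bpm 6/8) — PASS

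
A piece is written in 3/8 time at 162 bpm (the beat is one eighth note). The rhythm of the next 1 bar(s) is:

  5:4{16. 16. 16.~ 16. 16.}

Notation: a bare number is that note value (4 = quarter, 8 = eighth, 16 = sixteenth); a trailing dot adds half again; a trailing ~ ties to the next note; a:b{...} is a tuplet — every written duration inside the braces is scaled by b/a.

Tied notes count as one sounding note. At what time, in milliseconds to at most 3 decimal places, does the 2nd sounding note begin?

note 2 onset = 3/5b = 222.222ms

1. 0.0ms @ 0 + 222.222ms (3/5)
2. 222.222ms @ 3/5 + 222.222ms (3/5)
3. 444.444ms @ 6/5 + 444.444ms (6/5)
4. 888.889ms @ 12/5 + 222.222ms (3/5)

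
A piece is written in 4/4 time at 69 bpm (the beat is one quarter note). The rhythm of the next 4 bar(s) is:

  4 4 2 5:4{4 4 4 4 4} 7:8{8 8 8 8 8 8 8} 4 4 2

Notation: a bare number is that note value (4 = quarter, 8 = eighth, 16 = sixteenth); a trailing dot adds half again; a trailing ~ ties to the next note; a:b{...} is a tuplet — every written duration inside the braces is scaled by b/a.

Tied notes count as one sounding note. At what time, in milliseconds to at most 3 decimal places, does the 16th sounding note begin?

1. 0.0ms @ 0 + 869.565ms (1)
2. 869.565ms @ 1 + 869.565ms (1)
3. 1739.13ms @ 2 + 1739.13ms (2)
4. 3478.261ms @ 4 + 695.652ms (4/5)
5. 4173.913ms @ 24/5 + 695.652ms (4/5)
6. 4869.565ms @ 28/5 + 695.652ms (4/5)
7. 5565.217ms @ 32/5 + 695.652ms (4/5)
8. 6260.87ms @ 36/5 + 695.652ms (4/5)
9. 6956.522ms @ 8 + 496.894ms (4/7)
10. 7453.416ms @ 60/7 + 496.894ms (4/7)
11. 7950.311ms @ 64/7 + 496.894ms (4/7)
12. 8447.205ms @ 68/7 + 496.894ms (4/7)
13. 8944.099ms @ 72/7 + 496.894ms (4/7)
14. 9440.994ms @ 76/7 + 496.894ms (4/7)
15. 9937.888ms @ 80/7 + 496.894ms (4/7)
16. 10434.783ms @ 12 + 869.565ms (1)
17. 11304.348ms @ 13 + 869.565ms (1)
18. 12173.913ms @ 14 + 1739.13ms (2)

note 16 onset = 12b = 10434.783ms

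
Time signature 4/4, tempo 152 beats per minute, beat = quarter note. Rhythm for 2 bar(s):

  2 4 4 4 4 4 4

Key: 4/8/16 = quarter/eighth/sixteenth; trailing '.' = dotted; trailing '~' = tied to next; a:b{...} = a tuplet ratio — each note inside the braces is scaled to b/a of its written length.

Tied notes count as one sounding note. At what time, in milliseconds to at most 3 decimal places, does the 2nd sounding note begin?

1. 0.0ms @ 0 + 789.474ms (2)
2. 789.474ms @ 2 + 394.737ms (1)
3. 1184.211ms @ 3 + 394.737ms (1)
4. 1578.947ms @ 4 + 394.737ms (1)
5. 1973.684ms @ 5 + 394.737ms (1)
6. 2368.421ms @ 6 + 394.737ms (1)
7. 2763.158ms @ 7 + 394.737ms (1)

note 2 onset = 2b = 789.474ms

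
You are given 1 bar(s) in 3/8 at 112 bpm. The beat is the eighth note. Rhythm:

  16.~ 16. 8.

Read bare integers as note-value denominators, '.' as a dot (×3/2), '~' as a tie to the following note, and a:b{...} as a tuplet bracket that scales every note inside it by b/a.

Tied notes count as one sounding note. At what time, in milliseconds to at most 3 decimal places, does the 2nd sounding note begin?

note 2 onset = 3/2b = 803.571ms

1. 0.0ms @ 0 + 803.571ms (3/2)
2. 803.571ms @ 3/2 + 803.571ms (3/2)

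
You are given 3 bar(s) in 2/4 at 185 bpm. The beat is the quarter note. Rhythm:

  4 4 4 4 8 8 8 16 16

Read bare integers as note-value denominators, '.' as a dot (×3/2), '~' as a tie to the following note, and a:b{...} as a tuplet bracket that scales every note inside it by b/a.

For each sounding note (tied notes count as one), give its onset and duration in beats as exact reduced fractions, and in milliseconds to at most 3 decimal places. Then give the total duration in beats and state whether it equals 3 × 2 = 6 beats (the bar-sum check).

1) 0.0ms=0b +324.324ms=1b
2) 324.324ms=1b +324.324ms=1b
3) 648.649ms=2b +324.324ms=1b
4) 972.973ms=3b +324.324ms=1b
5) 1297.297ms=4b +162.162ms=1/2b
6) 1459.459ms=9/2b +162.162ms=1/2b
7) 1621.622ms=5b +162.162ms=1/2b
8) 1783.784ms=11/2b +81.081ms=1/4b
9) 1864.865ms=23/4b +81.081ms=1/4b
Σ=6b of 6 (185bpm 2/4) — PASS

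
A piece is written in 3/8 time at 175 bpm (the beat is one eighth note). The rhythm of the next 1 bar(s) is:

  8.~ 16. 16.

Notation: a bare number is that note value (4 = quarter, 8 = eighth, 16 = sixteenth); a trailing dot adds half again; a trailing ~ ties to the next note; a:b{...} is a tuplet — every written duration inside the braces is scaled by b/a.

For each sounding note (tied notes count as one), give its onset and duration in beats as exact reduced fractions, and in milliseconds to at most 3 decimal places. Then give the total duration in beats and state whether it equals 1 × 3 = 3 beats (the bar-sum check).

1) 0.0ms=0b +771.429ms=9/4b
2) 771.429ms=9/4b +257.143ms=3/4b
Σ=3b of 3 (175bpm 3/8) — PASS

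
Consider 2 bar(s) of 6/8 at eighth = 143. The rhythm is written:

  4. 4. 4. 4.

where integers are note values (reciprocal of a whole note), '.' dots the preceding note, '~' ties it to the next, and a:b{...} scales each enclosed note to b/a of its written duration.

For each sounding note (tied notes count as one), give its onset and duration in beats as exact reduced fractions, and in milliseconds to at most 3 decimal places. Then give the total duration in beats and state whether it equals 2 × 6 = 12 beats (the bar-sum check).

1) 0.0ms=0b +1258.741ms=3b
2) 1258.741ms=3b +1258.741ms=3b
3) 2517.483ms=6b +1258.741ms=3b
4) 3776.224ms=9b +1258.741ms=3b
Σ=12b of 12 (143bpm 6/8) — PASS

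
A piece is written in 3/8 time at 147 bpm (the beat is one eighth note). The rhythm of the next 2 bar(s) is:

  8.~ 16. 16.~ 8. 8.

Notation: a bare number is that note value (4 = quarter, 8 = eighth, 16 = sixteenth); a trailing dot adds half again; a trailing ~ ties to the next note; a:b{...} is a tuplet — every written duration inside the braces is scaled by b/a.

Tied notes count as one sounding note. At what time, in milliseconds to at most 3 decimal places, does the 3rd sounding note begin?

note 3 onset = 9/2b = 1836.735ms

1. 0.0ms @ 0 + 918.367ms (9/4)
2. 918.367ms @ 9/4 + 918.367ms (9/4)
3. 1836.735ms @ 9/2 + 612.245ms (3/2)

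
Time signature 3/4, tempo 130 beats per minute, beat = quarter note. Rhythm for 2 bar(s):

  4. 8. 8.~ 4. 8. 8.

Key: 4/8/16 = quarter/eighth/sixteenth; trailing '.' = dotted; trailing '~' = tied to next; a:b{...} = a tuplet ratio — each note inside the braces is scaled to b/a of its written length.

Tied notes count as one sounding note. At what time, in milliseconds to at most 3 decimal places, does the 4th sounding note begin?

note 4 onset = 9/2b = 2076.923ms

1. 0.0ms @ 0 + 692.308ms (3/2)
2. 692.308ms @ 3/2 + 346.154ms (3/4)
3. 1038.462ms @ 9/4 + 1038.462ms (9/4)
4. 2076.923ms @ 9/2 + 346.154ms (3/4)
5. 2423.077ms @ 21/4 + 346.154ms (3/4)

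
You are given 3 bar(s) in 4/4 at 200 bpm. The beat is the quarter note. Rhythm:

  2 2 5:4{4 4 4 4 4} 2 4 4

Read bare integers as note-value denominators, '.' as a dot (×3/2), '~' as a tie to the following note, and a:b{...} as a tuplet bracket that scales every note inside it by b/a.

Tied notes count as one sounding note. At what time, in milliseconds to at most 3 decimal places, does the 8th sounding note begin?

1. 0.0ms @ 0 + 600.0ms (2)
2. 600.0ms @ 2 + 600.0ms (2)
3. 1200.0ms @ 4 + 240.0ms (4/5)
4. 1440.0ms @ 24/5 + 240.0ms (4/5)
5. 1680.0ms @ 28/5 + 240.0ms (4/5)
6. 1920.0ms @ 32/5 + 240.0ms (4/5)
7. 2160.0ms @ 36/5 + 240.0ms (4/5)
8. 2400.0ms @ 8 + 600.0ms (2)
9. 3000.0ms @ 10 + 300.0ms (1)
10. 3300.0ms @ 11 + 300.0ms (1)

note 8 onset = 8b = 2400.0ms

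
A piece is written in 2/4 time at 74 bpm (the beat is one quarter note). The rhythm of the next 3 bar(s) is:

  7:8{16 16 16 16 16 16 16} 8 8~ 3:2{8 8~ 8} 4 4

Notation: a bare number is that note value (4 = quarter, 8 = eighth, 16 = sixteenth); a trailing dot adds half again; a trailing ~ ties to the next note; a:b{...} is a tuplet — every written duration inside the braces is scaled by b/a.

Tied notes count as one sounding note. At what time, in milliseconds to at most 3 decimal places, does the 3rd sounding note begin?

note 3 onset = 4/7b = 463.32ms

1. 0.0ms @ 0 + 231.66ms (2/7)
2. 231.66ms @ 2/7 + 231.66ms (2/7)
3. 463.32ms @ 4/7 + 231.66ms (2/7)
4. 694.981ms @ 6/7 + 231.66ms (2/7)
5. 926.641ms @ 8/7 + 231.66ms (2/7)
6. 1158.301ms @ 10/7 + 231.66ms (2/7)
7. 1389.961ms @ 12/7 + 231.66ms (2/7)
8. 1621.622ms @ 2 + 405.405ms (1/2)
9. 2027.027ms @ 5/2 + 675.676ms (5/6)
10. 2702.703ms @ 10/3 + 540.541ms (2/3)
11. 3243.243ms @ 4 + 810.811ms (1)
12. 4054.054ms @ 5 + 810.811ms (1)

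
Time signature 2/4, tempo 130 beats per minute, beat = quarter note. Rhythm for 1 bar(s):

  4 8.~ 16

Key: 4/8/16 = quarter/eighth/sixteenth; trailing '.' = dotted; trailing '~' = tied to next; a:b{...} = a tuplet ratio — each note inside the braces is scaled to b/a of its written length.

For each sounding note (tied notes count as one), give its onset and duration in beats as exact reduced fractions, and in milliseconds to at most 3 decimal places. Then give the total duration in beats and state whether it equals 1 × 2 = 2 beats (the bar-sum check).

1) 0.0ms=0b +461.538ms=1b
2) 461.538ms=1b +461.538ms=1b
Σ=2b of 2 (130bpm 2/4) — PASS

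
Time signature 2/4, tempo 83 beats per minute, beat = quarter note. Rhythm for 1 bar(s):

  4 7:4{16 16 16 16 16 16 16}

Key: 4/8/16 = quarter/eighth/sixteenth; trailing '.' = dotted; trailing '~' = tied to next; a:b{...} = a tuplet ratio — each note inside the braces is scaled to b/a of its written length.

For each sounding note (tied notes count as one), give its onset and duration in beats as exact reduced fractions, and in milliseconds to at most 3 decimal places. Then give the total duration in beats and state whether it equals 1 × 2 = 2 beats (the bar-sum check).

1) 0.0ms=0b +722.892ms=1b
2) 722.892ms=1b +103.27ms=1/7b
3) 826.162ms=8/7b +103.27ms=1/7b
4) 929.432ms=9/7b +103.27ms=1/7b
5) 1032.702ms=10/7b +103.27ms=1/7b
6) 1135.972ms=11/7b +103.27ms=1/7b
7) 1239.243ms=12/7b +103.27ms=1/7b
8) 1342.513ms=13/7b +103.27ms=1/7b
Σ=2b of 2 (83bpm 2/4) — PASS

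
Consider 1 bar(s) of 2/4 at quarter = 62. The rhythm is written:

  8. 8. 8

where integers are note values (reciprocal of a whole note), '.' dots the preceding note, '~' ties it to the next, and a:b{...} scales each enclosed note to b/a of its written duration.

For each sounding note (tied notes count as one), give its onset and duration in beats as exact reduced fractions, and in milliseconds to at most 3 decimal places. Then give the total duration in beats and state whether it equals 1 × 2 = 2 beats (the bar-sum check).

1) 0.0ms=0b +725.806ms=3/4b
2) 725.806ms=3/4b +725.806ms=3/4b
3) 1451.613ms=3/2b +483.871ms=1/2b
Σ=2b of 2 (62bpm 2/4) — PASS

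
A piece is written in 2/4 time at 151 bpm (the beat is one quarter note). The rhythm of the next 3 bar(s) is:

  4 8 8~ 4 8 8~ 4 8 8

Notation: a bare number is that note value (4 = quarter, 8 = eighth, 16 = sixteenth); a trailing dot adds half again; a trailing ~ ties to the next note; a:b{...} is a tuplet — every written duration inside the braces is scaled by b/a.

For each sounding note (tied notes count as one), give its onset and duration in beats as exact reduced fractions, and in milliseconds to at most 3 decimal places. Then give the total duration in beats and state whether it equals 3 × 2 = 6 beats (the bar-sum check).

1) 0.0ms=0b +397.351ms=1b
2) 397.351ms=1b +198.675ms=1/2b
3) 596.026ms=3/2b +596.026ms=3/2b
4) 1192.053ms=3b +198.675ms=1/2b
5) 1390.728ms=7/2b +596.026ms=3/2b
6) 1986.755ms=5b +198.675ms=1/2b
7) 2185.43ms=11/2b +198.675ms=1/2b
Σ=6b of 6 (151bpm 2/4) — PASS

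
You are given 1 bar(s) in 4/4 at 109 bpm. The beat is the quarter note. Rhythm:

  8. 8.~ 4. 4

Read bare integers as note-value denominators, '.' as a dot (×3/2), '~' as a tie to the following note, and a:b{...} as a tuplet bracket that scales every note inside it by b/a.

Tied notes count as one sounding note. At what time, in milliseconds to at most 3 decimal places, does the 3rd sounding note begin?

1. 0.0ms @ 0 + 412.844ms (3/4)
2. 412.844ms @ 3/4 + 1238.532ms (9/4)
3. 1651.376ms @ 3 + 550.459ms (1)

note 3 onset = 3b = 1651.376ms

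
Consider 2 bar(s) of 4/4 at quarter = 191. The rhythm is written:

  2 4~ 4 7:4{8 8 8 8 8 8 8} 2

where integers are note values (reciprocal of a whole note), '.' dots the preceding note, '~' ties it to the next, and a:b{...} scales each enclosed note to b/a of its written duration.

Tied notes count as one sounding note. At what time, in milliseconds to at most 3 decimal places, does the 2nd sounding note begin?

1. 0.0ms @ 0 + 628.272ms (2)
2. 628.272ms @ 2 + 628.272ms (2)
3. 1256.545ms @ 4 + 89.753ms (2/7)
4. 1346.298ms @ 30/7 + 89.753ms (2/7)
5. 1436.051ms @ 32/7 + 89.753ms (2/7)
6. 1525.804ms @ 34/7 + 89.753ms (2/7)
7. 1615.557ms @ 36/7 + 89.753ms (2/7)
8. 1705.31ms @ 38/7 + 89.753ms (2/7)
9. 1795.064ms @ 40/7 + 89.753ms (2/7)
10. 1884.817ms @ 6 + 628.272ms (2)

note 2 onset = 2b = 628.272ms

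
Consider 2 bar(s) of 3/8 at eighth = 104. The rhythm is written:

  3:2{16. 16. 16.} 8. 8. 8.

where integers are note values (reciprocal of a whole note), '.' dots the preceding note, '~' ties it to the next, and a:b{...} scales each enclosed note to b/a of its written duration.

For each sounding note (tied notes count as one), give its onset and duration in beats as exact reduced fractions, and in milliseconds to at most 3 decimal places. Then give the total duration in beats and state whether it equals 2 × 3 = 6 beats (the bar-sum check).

1) 0.0ms=0b +288.462ms=1/2b
2) 288.462ms=1/2b +288.462ms=1/2b
3) 576.923ms=1b +288.462ms=1/2b
4) 865.385ms=3/2b +865.385ms=3/2b
5) 1730.769ms=3b +865.385ms=3/2b
6) 2596.154ms=9/2b +865.385ms=3/2b
Σ=6b of 6 (104bpm 3/8) — PASS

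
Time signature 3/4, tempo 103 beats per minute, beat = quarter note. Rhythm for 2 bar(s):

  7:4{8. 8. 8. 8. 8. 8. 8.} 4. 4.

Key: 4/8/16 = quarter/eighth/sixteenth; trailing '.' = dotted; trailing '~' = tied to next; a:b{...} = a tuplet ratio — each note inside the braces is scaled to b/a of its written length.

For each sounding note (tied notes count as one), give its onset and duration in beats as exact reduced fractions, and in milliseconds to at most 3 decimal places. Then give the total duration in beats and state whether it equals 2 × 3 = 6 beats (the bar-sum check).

1) 0.0ms=0b +249.653ms=3/7b
2) 249.653ms=3/7b +249.653ms=3/7b
3) 499.307ms=6/7b +249.653ms=3/7b
4) 748.96ms=9/7b +249.653ms=3/7b
5) 998.613ms=12/7b +249.653ms=3/7b
6) 1248.266ms=15/7b +249.653ms=3/7b
7) 1497.92ms=18/7b +249.653ms=3/7b
8) 1747.573ms=3b +873.786ms=3/2b
9) 2621.359ms=9/2b +873.786ms=3/2b
Σ=6b of 6 (103bpm 3/4) — PASS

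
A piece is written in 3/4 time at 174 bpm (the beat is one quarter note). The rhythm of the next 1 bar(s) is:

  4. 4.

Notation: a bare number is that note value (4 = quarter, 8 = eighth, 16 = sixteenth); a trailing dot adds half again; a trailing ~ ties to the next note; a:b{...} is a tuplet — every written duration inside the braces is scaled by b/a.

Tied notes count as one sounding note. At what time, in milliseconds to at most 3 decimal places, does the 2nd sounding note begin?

1. 0.0ms @ 0 + 517.241ms (3/2)
2. 517.241ms @ 3/2 + 517.241ms (3/2)

note 2 onset = 3/2b = 517.241ms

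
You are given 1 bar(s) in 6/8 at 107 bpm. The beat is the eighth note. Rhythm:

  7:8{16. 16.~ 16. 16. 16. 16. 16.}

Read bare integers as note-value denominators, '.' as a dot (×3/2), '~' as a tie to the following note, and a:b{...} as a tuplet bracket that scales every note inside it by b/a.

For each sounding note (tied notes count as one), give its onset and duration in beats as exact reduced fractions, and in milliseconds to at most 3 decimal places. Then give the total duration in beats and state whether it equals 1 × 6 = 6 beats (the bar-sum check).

1) 0.0ms=0b +480.641ms=6/7b
2) 480.641ms=6/7b +961.282ms=12/7b
3) 1441.923ms=18/7b +480.641ms=6/7b
4) 1922.563ms=24/7b +480.641ms=6/7b
5) 2403.204ms=30/7b +480.641ms=6/7b
6) 2883.845ms=36/7b +480.641ms=6/7b
Σ=6b of 6 (107bpm 6/8) — PASS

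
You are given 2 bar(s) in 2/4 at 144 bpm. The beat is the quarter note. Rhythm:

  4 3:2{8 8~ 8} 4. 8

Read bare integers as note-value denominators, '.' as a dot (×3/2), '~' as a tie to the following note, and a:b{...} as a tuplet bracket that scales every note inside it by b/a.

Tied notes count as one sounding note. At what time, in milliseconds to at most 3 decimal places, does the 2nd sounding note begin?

1. 0.0ms @ 0 + 416.667ms (1)
2. 416.667ms @ 1 + 138.889ms (1/3)
3. 555.556ms @ 4/3 + 277.778ms (2/3)
4. 833.333ms @ 2 + 625.0ms (3/2)
5. 1458.333ms @ 7/2 + 208.333ms (1/2)

note 2 onset = 1b = 416.667ms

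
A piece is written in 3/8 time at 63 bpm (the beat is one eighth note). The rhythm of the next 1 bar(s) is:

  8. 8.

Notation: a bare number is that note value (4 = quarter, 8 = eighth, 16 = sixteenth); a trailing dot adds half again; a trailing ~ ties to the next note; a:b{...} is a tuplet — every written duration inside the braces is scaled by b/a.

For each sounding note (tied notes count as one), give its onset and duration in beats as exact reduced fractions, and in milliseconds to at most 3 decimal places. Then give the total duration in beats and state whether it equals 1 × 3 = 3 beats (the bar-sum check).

1) 0.0ms=0b +1428.571ms=3/2b
2) 1428.571ms=3/2b +1428.571ms=3/2b
Σ=3b of 3 (63bpm 3/8) — PASS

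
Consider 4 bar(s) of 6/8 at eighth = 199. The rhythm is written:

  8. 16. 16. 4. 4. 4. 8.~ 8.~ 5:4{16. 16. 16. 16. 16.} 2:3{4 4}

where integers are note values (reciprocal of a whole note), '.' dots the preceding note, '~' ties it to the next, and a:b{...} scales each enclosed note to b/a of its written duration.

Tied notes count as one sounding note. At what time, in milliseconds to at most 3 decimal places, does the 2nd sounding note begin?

note 2 onset = 3/2b = 452.261ms

1. 0.0ms @ 0 + 452.261ms (3/2)
2. 452.261ms @ 3/2 + 226.131ms (3/4)
3. 678.392ms @ 9/4 + 226.131ms (3/4)
4. 904.523ms @ 3 + 904.523ms (3)
5. 1809.045ms @ 6 + 904.523ms (3)
6. 2713.568ms @ 9 + 904.523ms (3)
7. 3618.09ms @ 12 + 1085.427ms (18/5)
8. 4703.518ms @ 78/5 + 180.905ms (3/5)
9. 4884.422ms @ 81/5 + 180.905ms (3/5)
10. 5065.327ms @ 84/5 + 180.905ms (3/5)
11. 5246.231ms @ 87/5 + 180.905ms (3/5)
12. 5427.136ms @ 18 + 904.523ms (3)
13. 6331.658ms @ 21 + 904.523ms (3)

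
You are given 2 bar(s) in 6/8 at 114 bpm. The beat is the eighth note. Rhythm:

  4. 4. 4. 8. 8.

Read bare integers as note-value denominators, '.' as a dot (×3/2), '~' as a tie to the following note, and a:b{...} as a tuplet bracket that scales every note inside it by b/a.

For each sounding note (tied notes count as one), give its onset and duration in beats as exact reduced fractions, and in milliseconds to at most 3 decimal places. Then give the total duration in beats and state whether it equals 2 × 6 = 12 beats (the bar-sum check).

1) 0.0ms=0b +1578.947ms=3b
2) 1578.947ms=3b +1578.947ms=3b
3) 3157.895ms=6b +1578.947ms=3b
4) 4736.842ms=9b +789.474ms=3/2b
5) 5526.316ms=21/2b +789.474ms=3/2b
Σ=12b of 12 (114bpm 6/8) — PASS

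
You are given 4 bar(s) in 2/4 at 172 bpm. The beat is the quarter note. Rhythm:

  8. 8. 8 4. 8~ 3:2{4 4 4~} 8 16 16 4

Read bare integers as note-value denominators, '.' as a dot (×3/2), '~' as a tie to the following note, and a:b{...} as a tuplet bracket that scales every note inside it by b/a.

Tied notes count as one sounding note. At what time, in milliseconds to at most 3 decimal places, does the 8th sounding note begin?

1. 0.0ms @ 0 + 261.628ms (3/4)
2. 261.628ms @ 3/4 + 261.628ms (3/4)
3. 523.256ms @ 3/2 + 174.419ms (1/2)
4. 697.674ms @ 2 + 523.256ms (3/2)
5. 1220.93ms @ 7/2 + 406.977ms (7/6)
6. 1627.907ms @ 14/3 + 232.558ms (2/3)
7. 1860.465ms @ 16/3 + 406.977ms (7/6)
8. 2267.442ms @ 13/2 + 87.209ms (1/4)
9. 2354.651ms @ 27/4 + 87.209ms (1/4)
10. 2441.86ms @ 7 + 348.837ms (1)

note 8 onset = 13/2b = 2267.442ms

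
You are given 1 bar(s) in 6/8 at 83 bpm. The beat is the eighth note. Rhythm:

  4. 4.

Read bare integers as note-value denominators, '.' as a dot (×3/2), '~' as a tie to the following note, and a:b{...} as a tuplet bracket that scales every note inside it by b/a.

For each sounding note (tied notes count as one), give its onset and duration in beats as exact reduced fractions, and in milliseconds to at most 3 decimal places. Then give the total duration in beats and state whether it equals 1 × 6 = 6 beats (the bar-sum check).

1) 0.0ms=0b +2168.675ms=3b
2) 2168.675ms=3b +2168.675ms=3b
Σ=6b of 6 (83bpm 6/8) — PASS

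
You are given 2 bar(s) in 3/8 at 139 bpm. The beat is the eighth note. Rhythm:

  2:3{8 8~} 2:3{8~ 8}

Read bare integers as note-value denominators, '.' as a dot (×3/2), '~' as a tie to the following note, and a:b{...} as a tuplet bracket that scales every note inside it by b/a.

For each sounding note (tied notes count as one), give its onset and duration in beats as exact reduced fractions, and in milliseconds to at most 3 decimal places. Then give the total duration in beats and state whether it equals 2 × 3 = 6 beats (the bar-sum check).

1) 0.0ms=0b +647.482ms=3/2b
2) 647.482ms=3/2b +1942.446ms=9/2b
Σ=6b of 6 (139bpm 3/8) — PASS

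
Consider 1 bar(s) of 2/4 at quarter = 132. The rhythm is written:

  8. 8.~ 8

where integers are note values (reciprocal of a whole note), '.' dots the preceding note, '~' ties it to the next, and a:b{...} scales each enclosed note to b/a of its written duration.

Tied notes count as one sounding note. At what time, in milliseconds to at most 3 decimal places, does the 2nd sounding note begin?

1. 0.0ms @ 0 + 340.909ms (3/4)
2. 340.909ms @ 3/4 + 568.182ms (5/4)

note 2 onset = 3/4b = 340.909ms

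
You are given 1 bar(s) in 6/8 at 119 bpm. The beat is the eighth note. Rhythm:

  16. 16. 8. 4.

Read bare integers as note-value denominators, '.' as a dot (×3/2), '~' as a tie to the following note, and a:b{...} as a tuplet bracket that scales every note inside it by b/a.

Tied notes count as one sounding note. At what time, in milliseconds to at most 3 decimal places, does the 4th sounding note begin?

1. 0.0ms @ 0 + 378.151ms (3/4)
2. 378.151ms @ 3/4 + 378.151ms (3/4)
3. 756.303ms @ 3/2 + 756.303ms (3/2)
4. 1512.605ms @ 3 + 1512.605ms (3)

note 4 onset = 3b = 1512.605ms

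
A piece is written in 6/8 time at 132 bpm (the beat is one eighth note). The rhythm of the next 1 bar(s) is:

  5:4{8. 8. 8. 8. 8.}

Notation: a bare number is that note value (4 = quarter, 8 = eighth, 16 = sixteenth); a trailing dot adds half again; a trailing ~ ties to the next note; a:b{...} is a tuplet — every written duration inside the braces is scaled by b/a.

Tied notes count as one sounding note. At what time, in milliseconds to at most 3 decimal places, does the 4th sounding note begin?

note 4 onset = 18/5b = 1636.364ms

1. 0.0ms @ 0 + 545.455ms (6/5)
2. 545.455ms @ 6/5 + 545.455ms (6/5)
3. 1090.909ms @ 12/5 + 545.455ms (6/5)
4. 1636.364ms @ 18/5 + 545.455ms (6/5)
5. 2181.818ms @ 24/5 + 545.455ms (6/5)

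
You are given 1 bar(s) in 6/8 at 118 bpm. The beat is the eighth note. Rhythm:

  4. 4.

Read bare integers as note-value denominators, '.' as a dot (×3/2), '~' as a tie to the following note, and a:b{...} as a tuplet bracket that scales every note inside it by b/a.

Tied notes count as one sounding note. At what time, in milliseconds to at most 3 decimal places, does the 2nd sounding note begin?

note 2 onset = 3b = 1525.424ms

1. 0.0ms @ 0 + 1525.424ms (3)
2. 1525.424ms @ 3 + 1525.424ms (3)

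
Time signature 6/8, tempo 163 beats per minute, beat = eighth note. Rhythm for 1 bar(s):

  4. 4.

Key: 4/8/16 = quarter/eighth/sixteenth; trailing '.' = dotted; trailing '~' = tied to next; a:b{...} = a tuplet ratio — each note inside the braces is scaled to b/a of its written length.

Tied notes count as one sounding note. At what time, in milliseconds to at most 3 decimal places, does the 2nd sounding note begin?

note 2 onset = 3b = 1104.294ms

1. 0.0ms @ 0 + 1104.294ms (3)
2. 1104.294ms @ 3 + 1104.294ms (3)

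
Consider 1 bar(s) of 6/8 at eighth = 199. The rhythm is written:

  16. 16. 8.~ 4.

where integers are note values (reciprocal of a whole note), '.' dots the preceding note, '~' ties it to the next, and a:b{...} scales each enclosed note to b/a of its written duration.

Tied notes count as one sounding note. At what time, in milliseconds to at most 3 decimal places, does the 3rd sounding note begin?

1. 0.0ms @ 0 + 226.131ms (3/4)
2. 226.131ms @ 3/4 + 226.131ms (3/4)
3. 452.261ms @ 3/2 + 1356.784ms (9/2)

note 3 onset = 3/2b = 452.261ms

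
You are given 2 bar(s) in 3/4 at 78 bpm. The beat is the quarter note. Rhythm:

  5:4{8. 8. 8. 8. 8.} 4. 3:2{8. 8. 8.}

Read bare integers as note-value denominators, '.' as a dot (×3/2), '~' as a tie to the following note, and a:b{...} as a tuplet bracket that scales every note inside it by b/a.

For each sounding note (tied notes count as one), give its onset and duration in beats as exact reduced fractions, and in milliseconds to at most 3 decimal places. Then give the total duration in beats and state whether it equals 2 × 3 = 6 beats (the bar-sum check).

1) 0.0ms=0b +461.538ms=3/5b
2) 461.538ms=3/5b +461.538ms=3/5b
3) 923.077ms=6/5b +461.538ms=3/5b
4) 1384.615ms=9/5b +461.538ms=3/5b
5) 1846.154ms=12/5b +461.538ms=3/5b
6) 2307.692ms=3b +1153.846ms=3/2b
7) 3461.538ms=9/2b +384.615ms=1/2b
8) 3846.154ms=5b +384.615ms=1/2b
9) 4230.769ms=11/2b +384.615ms=1/2b
Σ=6b of 6 (78bpm 3/4) — PASS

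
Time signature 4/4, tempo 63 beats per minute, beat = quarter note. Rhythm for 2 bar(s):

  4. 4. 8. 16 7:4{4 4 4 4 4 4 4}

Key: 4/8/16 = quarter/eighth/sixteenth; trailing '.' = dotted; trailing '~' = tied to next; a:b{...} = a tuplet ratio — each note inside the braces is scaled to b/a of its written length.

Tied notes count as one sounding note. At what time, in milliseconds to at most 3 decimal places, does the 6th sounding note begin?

note 6 onset = 32/7b = 4353.741ms

1. 0.0ms @ 0 + 1428.571ms (3/2)
2. 1428.571ms @ 3/2 + 1428.571ms (3/2)
3. 2857.143ms @ 3 + 714.286ms (3/4)
4. 3571.429ms @ 15/4 + 238.095ms (1/4)
5. 3809.524ms @ 4 + 544.218ms (4/7)
6. 4353.741ms @ 32/7 + 544.218ms (4/7)
7. 4897.959ms @ 36/7 + 544.218ms (4/7)
8. 5442.177ms @ 40/7 + 544.218ms (4/7)
9. 5986.395ms @ 44/7 + 544.218ms (4/7)
10. 6530.612ms @ 48/7 + 544.218ms (4/7)
11. 7074.83ms @ 52/7 + 544.218ms (4/7)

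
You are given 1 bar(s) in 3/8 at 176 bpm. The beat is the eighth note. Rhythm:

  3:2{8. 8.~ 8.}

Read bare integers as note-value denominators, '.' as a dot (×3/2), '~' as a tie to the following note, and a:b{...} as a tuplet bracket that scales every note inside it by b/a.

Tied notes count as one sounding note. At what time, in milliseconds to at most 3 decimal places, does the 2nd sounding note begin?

note 2 onset = 1b = 340.909ms

1. 0.0ms @ 0 + 340.909ms (1)
2. 340.909ms @ 1 + 681.818ms (2)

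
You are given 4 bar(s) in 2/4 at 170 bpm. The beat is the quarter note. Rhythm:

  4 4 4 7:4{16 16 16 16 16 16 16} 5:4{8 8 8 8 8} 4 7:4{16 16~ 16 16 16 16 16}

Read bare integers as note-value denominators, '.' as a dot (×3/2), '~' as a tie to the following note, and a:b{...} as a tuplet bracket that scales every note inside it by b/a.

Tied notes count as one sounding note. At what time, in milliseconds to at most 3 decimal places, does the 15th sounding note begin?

note 15 onset = 28/5b = 1976.471ms

1. 0.0ms @ 0 + 352.941ms (1)
2. 352.941ms @ 1 + 352.941ms (1)
3. 705.882ms @ 2 + 352.941ms (1)
4. 1058.824ms @ 3 + 50.42ms (1/7)
5. 1109.244ms @ 22/7 + 50.42ms (1/7)
6. 1159.664ms @ 23/7 + 50.42ms (1/7)
7. 1210.084ms @ 24/7 + 50.42ms (1/7)
8. 1260.504ms @ 25/7 + 50.42ms (1/7)
9. 1310.924ms @ 26/7 + 50.42ms (1/7)
10. 1361.345ms @ 27/7 + 50.42ms (1/7)
11. 1411.765ms @ 4 + 141.176ms (2/5)
12. 1552.941ms @ 22/5 + 141.176ms (2/5)
13. 1694.118ms @ 24/5 + 141.176ms (2/5)
14. 1835.294ms @ 26/5 + 141.176ms (2/5)
15. 1976.471ms @ 28/5 + 141.176ms (2/5)
16. 2117.647ms @ 6 + 352.941ms (1)
17. 2470.588ms @ 7 + 50.42ms (1/7)
18. 2521.008ms @ 50/7 + 100.84ms (2/7)
19. 2621.849ms @ 52/7 + 50.42ms (1/7)
20. 2672.269ms @ 53/7 + 50.42ms (1/7)
21. 2722.689ms @ 54/7 + 50.42ms (1/7)
22. 2773.109ms @ 55/7 + 50.42ms (1/7)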